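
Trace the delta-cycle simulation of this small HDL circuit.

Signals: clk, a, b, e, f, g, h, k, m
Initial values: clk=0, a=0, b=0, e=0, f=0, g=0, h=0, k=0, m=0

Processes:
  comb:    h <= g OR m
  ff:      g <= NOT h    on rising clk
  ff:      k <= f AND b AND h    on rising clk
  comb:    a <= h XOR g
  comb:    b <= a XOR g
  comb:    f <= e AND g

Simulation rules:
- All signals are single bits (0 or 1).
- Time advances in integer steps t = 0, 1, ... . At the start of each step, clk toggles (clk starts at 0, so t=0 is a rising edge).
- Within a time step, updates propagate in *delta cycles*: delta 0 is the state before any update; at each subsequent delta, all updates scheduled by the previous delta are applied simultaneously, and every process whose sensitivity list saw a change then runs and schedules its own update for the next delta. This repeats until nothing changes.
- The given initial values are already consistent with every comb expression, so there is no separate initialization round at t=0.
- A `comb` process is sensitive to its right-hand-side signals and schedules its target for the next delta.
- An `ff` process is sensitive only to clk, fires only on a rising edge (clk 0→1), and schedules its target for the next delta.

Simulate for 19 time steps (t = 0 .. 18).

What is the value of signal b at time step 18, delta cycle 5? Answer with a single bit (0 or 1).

[bits: m,e,g,h,f,b,clk,a,k]
t=0: Δ0=000000000 Δ1=000000100 Δ2=001000100 Δ3=001101110 Δ4=001100100 Δ5=001101100 | 5Δ
t=1: Δ0=001101100 Δ1=001101000 | 1Δ
t=2: Δ0=001101000 Δ1=001101100 Δ2=000101100 Δ3=000000110 Δ4=000001100 Δ5=000000100 | 5Δ
t=3: Δ0=000000100 Δ1=000000000 | 1Δ
t=4: Δ0=000000000 Δ1=000000100 Δ2=001000100 Δ3=001101110 Δ4=001100100 Δ5=001101100 | 5Δ
t=5: Δ0=001101100 Δ1=001101000 | 1Δ
t=6: Δ0=001101000 Δ1=001101100 Δ2=000101100 Δ3=000000110 Δ4=000001100 Δ5=000000100 | 5Δ
t=7: Δ0=000000100 Δ1=000000000 | 1Δ
t=8: Δ0=000000000 Δ1=000000100 Δ2=001000100 Δ3=001101110 Δ4=001100100 Δ5=001101100 | 5Δ
t=9: Δ0=001101100 Δ1=001101000 | 1Δ
t=10: Δ0=001101000 Δ1=001101100 Δ2=000101100 Δ3=000000110 Δ4=000001100 Δ5=000000100 | 5Δ
t=11: Δ0=000000100 Δ1=000000000 | 1Δ
t=12: Δ0=000000000 Δ1=000000100 Δ2=001000100 Δ3=001101110 Δ4=001100100 Δ5=001101100 | 5Δ
t=13: Δ0=001101100 Δ1=001101000 | 1Δ
t=14: Δ0=001101000 Δ1=001101100 Δ2=000101100 Δ3=000000110 Δ4=000001100 Δ5=000000100 | 5Δ
t=15: Δ0=000000100 Δ1=000000000 | 1Δ
t=16: Δ0=000000000 Δ1=000000100 Δ2=001000100 Δ3=001101110 Δ4=001100100 Δ5=001101100 | 5Δ
t=17: Δ0=001101100 Δ1=001101000 | 1Δ
t=18: Δ0=001101000 Δ1=001101100 Δ2=000101100 Δ3=000000110 Δ4=000001100 Δ5=000000100 | 5Δ

0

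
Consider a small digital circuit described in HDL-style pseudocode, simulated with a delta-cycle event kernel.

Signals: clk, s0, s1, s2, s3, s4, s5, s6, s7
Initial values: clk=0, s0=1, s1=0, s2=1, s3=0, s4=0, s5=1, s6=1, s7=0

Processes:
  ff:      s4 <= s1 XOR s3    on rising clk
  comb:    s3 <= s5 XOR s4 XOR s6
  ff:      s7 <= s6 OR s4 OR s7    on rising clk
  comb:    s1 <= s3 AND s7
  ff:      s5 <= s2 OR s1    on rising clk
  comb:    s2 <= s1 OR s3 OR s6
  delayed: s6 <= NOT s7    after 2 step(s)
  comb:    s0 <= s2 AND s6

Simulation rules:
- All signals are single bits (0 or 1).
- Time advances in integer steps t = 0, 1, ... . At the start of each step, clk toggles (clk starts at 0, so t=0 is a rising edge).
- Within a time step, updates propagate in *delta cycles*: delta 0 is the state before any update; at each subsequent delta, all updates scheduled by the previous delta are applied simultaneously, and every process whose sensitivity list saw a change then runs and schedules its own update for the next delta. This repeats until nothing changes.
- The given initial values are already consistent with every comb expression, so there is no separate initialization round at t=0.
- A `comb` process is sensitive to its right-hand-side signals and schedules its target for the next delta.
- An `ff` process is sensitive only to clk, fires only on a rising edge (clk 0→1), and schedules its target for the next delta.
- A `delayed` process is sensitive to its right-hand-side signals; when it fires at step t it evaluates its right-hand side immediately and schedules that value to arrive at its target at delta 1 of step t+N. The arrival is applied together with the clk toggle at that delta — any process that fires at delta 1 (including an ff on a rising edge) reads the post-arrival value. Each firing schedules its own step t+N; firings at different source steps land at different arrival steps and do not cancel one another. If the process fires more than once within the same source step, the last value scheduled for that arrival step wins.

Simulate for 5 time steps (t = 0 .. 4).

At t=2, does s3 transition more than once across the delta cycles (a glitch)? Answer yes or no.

no

[bits: clk,s2,s7,s1,s6,s3,s4,s5,s0]
t=0: Δ0=010010011 Δ1=110010011 Δ2=111010011 | 2Δ
t=1: Δ0=111010011 Δ1=011010011 | 1Δ
t=2: Δ0=011010011 Δ1=111000011 Δ2=101001010 Δ3=111101010 | 3Δ
t=3: Δ0=111101010 Δ1=011101010 | 1Δ
t=4: Δ0=011101010 Δ1=111101010 | 1Δ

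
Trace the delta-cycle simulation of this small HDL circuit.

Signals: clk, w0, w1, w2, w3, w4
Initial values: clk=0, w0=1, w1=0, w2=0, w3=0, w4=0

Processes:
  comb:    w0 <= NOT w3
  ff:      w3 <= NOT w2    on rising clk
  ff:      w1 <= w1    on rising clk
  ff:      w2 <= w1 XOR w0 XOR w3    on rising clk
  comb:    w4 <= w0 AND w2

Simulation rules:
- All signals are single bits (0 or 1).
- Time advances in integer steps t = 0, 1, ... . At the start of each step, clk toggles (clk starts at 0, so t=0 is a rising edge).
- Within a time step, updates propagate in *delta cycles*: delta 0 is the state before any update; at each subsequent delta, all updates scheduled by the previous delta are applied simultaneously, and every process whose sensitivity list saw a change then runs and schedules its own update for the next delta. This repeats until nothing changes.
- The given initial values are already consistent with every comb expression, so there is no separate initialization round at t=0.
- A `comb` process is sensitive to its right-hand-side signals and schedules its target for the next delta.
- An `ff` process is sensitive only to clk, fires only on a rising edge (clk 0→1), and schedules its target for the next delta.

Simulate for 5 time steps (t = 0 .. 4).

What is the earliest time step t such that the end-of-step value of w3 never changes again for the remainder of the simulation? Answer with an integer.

t=0 Δ0: w3=0 w1=0 w0=1 clk=0 w4=0 w2=0
  Δ1: clk:0→1
  Δ2: w3:0→1, w2:0→1
  Δ3: w0:1→0, w4:0→1
  Δ4: w4:1→0
  (4Δ to stable)
t=1 Δ0: w3=1 w1=0 w0=0 clk=1 w4=0 w2=1
  Δ1: clk:1→0
  (1Δ to stable)
t=2 Δ0: w3=1 w1=0 w0=0 clk=0 w4=0 w2=1
  Δ1: clk:0→1
  Δ2: w3:1→0
  Δ3: w0:0→1
  Δ4: w4:0→1
  (4Δ to stable)
t=3 Δ0: w3=0 w1=0 w0=1 clk=1 w4=1 w2=1
  Δ1: clk:1→0
  (1Δ to stable)
t=4 Δ0: w3=0 w1=0 w0=1 clk=0 w4=1 w2=1
  Δ1: clk:0→1
  (1Δ to stable)

2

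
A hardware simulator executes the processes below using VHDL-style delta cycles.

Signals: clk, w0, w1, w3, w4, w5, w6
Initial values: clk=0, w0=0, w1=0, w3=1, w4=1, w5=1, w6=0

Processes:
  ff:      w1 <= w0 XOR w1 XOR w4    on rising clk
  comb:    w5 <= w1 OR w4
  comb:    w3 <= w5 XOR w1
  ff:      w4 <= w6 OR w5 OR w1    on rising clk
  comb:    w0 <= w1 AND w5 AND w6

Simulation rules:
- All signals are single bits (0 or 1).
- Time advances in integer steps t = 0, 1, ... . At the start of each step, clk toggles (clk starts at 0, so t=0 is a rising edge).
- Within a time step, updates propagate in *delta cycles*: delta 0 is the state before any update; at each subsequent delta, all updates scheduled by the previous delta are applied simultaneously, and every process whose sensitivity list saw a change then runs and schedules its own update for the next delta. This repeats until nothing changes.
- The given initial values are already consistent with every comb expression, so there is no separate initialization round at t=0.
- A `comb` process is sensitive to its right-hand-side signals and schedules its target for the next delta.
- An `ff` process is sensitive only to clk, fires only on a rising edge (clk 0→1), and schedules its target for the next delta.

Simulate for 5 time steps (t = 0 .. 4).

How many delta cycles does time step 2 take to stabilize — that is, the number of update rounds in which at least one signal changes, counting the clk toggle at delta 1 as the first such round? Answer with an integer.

[bits: clk,w0,w5,w1,w3,w4,w6]
t=0: Δ0=0010110 Δ1=1010110 Δ2=1011110 Δ3=1011010 | 3Δ
t=1: Δ0=1011010 Δ1=0011010 | 1Δ
t=2: Δ0=0011010 Δ1=1011010 Δ2=1010010 Δ3=1010110 | 3Δ
t=3: Δ0=1010110 Δ1=0010110 | 1Δ
t=4: Δ0=0010110 Δ1=1010110 Δ2=1011110 Δ3=1011010 | 3Δ

3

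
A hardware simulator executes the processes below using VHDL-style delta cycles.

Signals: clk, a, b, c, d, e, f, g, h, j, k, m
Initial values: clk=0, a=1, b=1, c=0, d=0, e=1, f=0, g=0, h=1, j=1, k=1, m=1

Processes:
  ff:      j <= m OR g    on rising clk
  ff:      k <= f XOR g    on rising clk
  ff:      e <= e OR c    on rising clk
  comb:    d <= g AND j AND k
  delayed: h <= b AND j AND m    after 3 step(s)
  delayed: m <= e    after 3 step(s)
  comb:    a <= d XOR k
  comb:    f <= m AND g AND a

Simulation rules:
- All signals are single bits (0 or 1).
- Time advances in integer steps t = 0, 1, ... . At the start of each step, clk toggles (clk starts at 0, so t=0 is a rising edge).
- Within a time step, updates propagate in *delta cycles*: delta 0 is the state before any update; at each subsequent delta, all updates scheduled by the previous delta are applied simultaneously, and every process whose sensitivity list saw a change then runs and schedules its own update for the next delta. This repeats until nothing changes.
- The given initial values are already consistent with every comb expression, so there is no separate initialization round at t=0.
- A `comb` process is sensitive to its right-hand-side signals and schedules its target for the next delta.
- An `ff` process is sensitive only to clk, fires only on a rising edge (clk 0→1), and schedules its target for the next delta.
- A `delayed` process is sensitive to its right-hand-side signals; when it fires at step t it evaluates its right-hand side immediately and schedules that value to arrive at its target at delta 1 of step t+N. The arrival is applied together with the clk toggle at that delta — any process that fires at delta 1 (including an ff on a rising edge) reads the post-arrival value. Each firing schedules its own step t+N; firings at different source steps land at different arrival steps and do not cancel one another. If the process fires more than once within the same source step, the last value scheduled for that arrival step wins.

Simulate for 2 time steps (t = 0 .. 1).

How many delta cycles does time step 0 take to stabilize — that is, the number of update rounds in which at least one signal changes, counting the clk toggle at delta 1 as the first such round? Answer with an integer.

3

t0.Δ0 clk=0 g=0 d=0 c=0 j=1 b=1 a=1 h=1 m=1 f=0 k=1 e=1
t0.Δ1 clk=1 g=0 d=0 c=0 j=1 b=1 a=1 h=1 m=1 f=0 k=1 e=1
t0.Δ2 clk=1 g=0 d=0 c=0 j=1 b=1 a=1 h=1 m=1 f=0 k=0 e=1
t0.Δ3 clk=1 g=0 d=0 c=0 j=1 b=1 a=0 h=1 m=1 f=0 k=0 e=1
t1.Δ0 clk=1 g=0 d=0 c=0 j=1 b=1 a=0 h=1 m=1 f=0 k=0 e=1
t1.Δ1 clk=0 g=0 d=0 c=0 j=1 b=1 a=0 h=1 m=1 f=0 k=0 e=1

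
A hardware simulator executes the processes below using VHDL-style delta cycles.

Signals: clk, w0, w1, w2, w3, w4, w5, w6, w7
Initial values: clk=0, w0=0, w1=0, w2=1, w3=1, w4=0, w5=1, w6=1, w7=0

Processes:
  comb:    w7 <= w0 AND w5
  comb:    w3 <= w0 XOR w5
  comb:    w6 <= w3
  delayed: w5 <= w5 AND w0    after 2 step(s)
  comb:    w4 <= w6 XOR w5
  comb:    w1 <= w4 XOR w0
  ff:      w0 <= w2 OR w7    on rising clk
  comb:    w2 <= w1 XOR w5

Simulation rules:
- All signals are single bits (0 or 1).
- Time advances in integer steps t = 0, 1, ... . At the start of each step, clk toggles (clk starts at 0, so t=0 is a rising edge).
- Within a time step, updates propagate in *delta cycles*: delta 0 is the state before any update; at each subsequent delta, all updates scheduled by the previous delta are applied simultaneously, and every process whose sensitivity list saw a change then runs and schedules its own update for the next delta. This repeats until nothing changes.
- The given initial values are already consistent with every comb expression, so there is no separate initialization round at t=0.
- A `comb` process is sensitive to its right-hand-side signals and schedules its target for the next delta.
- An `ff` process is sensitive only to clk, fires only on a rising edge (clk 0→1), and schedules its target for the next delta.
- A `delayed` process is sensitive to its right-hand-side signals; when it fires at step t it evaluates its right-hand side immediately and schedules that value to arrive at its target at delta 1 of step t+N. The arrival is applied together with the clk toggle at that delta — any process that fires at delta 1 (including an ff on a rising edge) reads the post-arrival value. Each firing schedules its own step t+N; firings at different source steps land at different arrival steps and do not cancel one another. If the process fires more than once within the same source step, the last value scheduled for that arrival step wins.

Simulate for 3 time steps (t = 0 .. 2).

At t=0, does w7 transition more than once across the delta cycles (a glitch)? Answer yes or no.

no

t0.Δ0 w4=0 w6=1 w3=1 w5=1 w2=1 w1=0 w0=0 w7=0 clk=0
t0.Δ1 w4=0 w6=1 w3=1 w5=1 w2=1 w1=0 w0=0 w7=0 clk=1
t0.Δ2 w4=0 w6=1 w3=1 w5=1 w2=1 w1=0 w0=1 w7=0 clk=1
t0.Δ3 w4=0 w6=1 w3=0 w5=1 w2=1 w1=1 w0=1 w7=1 clk=1
t0.Δ4 w4=0 w6=0 w3=0 w5=1 w2=0 w1=1 w0=1 w7=1 clk=1
t0.Δ5 w4=1 w6=0 w3=0 w5=1 w2=0 w1=1 w0=1 w7=1 clk=1
t0.Δ6 w4=1 w6=0 w3=0 w5=1 w2=0 w1=0 w0=1 w7=1 clk=1
t0.Δ7 w4=1 w6=0 w3=0 w5=1 w2=1 w1=0 w0=1 w7=1 clk=1
t1.Δ0 w4=1 w6=0 w3=0 w5=1 w2=1 w1=0 w0=1 w7=1 clk=1
t1.Δ1 w4=1 w6=0 w3=0 w5=1 w2=1 w1=0 w0=1 w7=1 clk=0
t2.Δ0 w4=1 w6=0 w3=0 w5=1 w2=1 w1=0 w0=1 w7=1 clk=0
t2.Δ1 w4=1 w6=0 w3=0 w5=1 w2=1 w1=0 w0=1 w7=1 clk=1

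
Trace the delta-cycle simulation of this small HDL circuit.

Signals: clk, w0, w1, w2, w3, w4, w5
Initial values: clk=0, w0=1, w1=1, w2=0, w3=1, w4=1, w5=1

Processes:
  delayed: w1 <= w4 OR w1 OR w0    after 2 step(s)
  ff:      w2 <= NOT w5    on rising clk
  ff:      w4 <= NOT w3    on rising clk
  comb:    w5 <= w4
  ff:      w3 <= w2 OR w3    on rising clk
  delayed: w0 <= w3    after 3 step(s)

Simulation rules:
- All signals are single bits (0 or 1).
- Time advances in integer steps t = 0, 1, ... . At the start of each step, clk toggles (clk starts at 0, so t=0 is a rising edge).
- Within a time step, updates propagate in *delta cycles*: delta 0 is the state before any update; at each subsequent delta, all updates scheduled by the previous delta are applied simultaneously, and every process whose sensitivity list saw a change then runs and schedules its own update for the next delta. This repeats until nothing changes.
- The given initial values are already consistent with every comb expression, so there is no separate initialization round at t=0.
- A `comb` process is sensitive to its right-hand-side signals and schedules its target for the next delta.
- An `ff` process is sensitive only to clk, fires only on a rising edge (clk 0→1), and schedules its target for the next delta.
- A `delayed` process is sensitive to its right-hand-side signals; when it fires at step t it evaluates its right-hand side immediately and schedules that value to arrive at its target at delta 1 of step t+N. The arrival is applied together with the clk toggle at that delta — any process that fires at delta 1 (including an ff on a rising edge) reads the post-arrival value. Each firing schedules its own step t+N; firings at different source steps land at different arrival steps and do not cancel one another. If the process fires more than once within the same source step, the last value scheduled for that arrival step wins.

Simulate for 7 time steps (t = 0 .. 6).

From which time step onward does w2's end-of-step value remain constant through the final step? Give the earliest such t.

t0.Δ0 w3=1 w0=1 clk=0 w5=1 w1=1 w4=1 w2=0
t0.Δ1 w3=1 w0=1 clk=1 w5=1 w1=1 w4=1 w2=0
t0.Δ2 w3=1 w0=1 clk=1 w5=1 w1=1 w4=0 w2=0
t0.Δ3 w3=1 w0=1 clk=1 w5=0 w1=1 w4=0 w2=0
t1.Δ0 w3=1 w0=1 clk=1 w5=0 w1=1 w4=0 w2=0
t1.Δ1 w3=1 w0=1 clk=0 w5=0 w1=1 w4=0 w2=0
t2.Δ0 w3=1 w0=1 clk=0 w5=0 w1=1 w4=0 w2=0
t2.Δ1 w3=1 w0=1 clk=1 w5=0 w1=1 w4=0 w2=0
t2.Δ2 w3=1 w0=1 clk=1 w5=0 w1=1 w4=0 w2=1
t3.Δ0 w3=1 w0=1 clk=1 w5=0 w1=1 w4=0 w2=1
t3.Δ1 w3=1 w0=1 clk=0 w5=0 w1=1 w4=0 w2=1
t4.Δ0 w3=1 w0=1 clk=0 w5=0 w1=1 w4=0 w2=1
t4.Δ1 w3=1 w0=1 clk=1 w5=0 w1=1 w4=0 w2=1
t5.Δ0 w3=1 w0=1 clk=1 w5=0 w1=1 w4=0 w2=1
t5.Δ1 w3=1 w0=1 clk=0 w5=0 w1=1 w4=0 w2=1
t6.Δ0 w3=1 w0=1 clk=0 w5=0 w1=1 w4=0 w2=1
t6.Δ1 w3=1 w0=1 clk=1 w5=0 w1=1 w4=0 w2=1

2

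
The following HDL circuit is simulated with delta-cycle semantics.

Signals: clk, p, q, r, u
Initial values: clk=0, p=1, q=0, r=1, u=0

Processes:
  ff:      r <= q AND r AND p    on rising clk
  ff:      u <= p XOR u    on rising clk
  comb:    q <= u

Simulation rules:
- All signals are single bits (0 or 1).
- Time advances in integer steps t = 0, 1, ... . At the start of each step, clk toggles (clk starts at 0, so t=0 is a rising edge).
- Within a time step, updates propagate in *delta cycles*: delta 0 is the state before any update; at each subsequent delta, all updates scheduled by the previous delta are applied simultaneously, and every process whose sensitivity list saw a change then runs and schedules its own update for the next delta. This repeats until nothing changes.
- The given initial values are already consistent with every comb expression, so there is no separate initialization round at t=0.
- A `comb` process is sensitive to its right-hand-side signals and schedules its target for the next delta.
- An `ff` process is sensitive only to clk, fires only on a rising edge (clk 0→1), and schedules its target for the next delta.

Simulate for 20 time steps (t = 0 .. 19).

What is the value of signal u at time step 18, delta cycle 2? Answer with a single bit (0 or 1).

t=0 Δ0: p=1 clk=0 r=1 u=0 q=0
  Δ1: clk:0→1
  Δ2: r:1→0, u:0→1
  Δ3: q:0→1
  (3Δ to stable)
t=1 Δ0: p=1 clk=1 r=0 u=1 q=1
  Δ1: clk:1→0
  (1Δ to stable)
t=2 Δ0: p=1 clk=0 r=0 u=1 q=1
  Δ1: clk:0→1
  Δ2: u:1→0
  Δ3: q:1→0
  (3Δ to stable)
t=3 Δ0: p=1 clk=1 r=0 u=0 q=0
  Δ1: clk:1→0
  (1Δ to stable)
t=4 Δ0: p=1 clk=0 r=0 u=0 q=0
  Δ1: clk:0→1
  Δ2: u:0→1
  Δ3: q:0→1
  (3Δ to stable)
t=5 Δ0: p=1 clk=1 r=0 u=1 q=1
  Δ1: clk:1→0
  (1Δ to stable)
t=6 Δ0: p=1 clk=0 r=0 u=1 q=1
  Δ1: clk:0→1
  Δ2: u:1→0
  Δ3: q:1→0
  (3Δ to stable)
t=7 Δ0: p=1 clk=1 r=0 u=0 q=0
  Δ1: clk:1→0
  (1Δ to stable)
t=8 Δ0: p=1 clk=0 r=0 u=0 q=0
  Δ1: clk:0→1
  Δ2: u:0→1
  Δ3: q:0→1
  (3Δ to stable)
t=9 Δ0: p=1 clk=1 r=0 u=1 q=1
  Δ1: clk:1→0
  (1Δ to stable)
t=10 Δ0: p=1 clk=0 r=0 u=1 q=1
  Δ1: clk:0→1
  Δ2: u:1→0
  Δ3: q:1→0
  (3Δ to stable)
t=11 Δ0: p=1 clk=1 r=0 u=0 q=0
  Δ1: clk:1→0
  (1Δ to stable)
t=12 Δ0: p=1 clk=0 r=0 u=0 q=0
  Δ1: clk:0→1
  Δ2: u:0→1
  Δ3: q:0→1
  (3Δ to stable)
t=13 Δ0: p=1 clk=1 r=0 u=1 q=1
  Δ1: clk:1→0
  (1Δ to stable)
t=14 Δ0: p=1 clk=0 r=0 u=1 q=1
  Δ1: clk:0→1
  Δ2: u:1→0
  Δ3: q:1→0
  (3Δ to stable)
t=15 Δ0: p=1 clk=1 r=0 u=0 q=0
  Δ1: clk:1→0
  (1Δ to stable)
t=16 Δ0: p=1 clk=0 r=0 u=0 q=0
  Δ1: clk:0→1
  Δ2: u:0→1
  Δ3: q:0→1
  (3Δ to stable)
t=17 Δ0: p=1 clk=1 r=0 u=1 q=1
  Δ1: clk:1→0
  (1Δ to stable)
t=18 Δ0: p=1 clk=0 r=0 u=1 q=1
  Δ1: clk:0→1
  Δ2: u:1→0
  Δ3: q:1→0
  (3Δ to stable)
t=19 Δ0: p=1 clk=1 r=0 u=0 q=0
  Δ1: clk:1→0
  (1Δ to stable)

0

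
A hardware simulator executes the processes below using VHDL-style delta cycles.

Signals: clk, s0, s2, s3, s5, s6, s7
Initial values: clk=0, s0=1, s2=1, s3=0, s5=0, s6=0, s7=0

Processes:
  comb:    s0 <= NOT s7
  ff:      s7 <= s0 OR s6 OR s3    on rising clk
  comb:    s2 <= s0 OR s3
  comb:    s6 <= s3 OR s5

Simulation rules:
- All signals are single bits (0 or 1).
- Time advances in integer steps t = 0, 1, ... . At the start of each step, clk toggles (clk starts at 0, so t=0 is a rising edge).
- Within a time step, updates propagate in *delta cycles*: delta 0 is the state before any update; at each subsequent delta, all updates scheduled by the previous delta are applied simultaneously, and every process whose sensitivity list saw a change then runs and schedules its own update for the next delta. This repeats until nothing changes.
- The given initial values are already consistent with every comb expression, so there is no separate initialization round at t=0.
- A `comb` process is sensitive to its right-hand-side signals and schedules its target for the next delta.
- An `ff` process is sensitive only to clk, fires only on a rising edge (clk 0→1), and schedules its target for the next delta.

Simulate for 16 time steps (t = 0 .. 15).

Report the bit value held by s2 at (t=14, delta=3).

t0.Δ0 s0=1 clk=0 s5=0 s7=0 s3=0 s2=1 s6=0
t0.Δ1 s0=1 clk=1 s5=0 s7=0 s3=0 s2=1 s6=0
t0.Δ2 s0=1 clk=1 s5=0 s7=1 s3=0 s2=1 s6=0
t0.Δ3 s0=0 clk=1 s5=0 s7=1 s3=0 s2=1 s6=0
t0.Δ4 s0=0 clk=1 s5=0 s7=1 s3=0 s2=0 s6=0
t1.Δ0 s0=0 clk=1 s5=0 s7=1 s3=0 s2=0 s6=0
t1.Δ1 s0=0 clk=0 s5=0 s7=1 s3=0 s2=0 s6=0
t2.Δ0 s0=0 clk=0 s5=0 s7=1 s3=0 s2=0 s6=0
t2.Δ1 s0=0 clk=1 s5=0 s7=1 s3=0 s2=0 s6=0
t2.Δ2 s0=0 clk=1 s5=0 s7=0 s3=0 s2=0 s6=0
t2.Δ3 s0=1 clk=1 s5=0 s7=0 s3=0 s2=0 s6=0
t2.Δ4 s0=1 clk=1 s5=0 s7=0 s3=0 s2=1 s6=0
t3.Δ0 s0=1 clk=1 s5=0 s7=0 s3=0 s2=1 s6=0
t3.Δ1 s0=1 clk=0 s5=0 s7=0 s3=0 s2=1 s6=0
t4.Δ0 s0=1 clk=0 s5=0 s7=0 s3=0 s2=1 s6=0
t4.Δ1 s0=1 clk=1 s5=0 s7=0 s3=0 s2=1 s6=0
t4.Δ2 s0=1 clk=1 s5=0 s7=1 s3=0 s2=1 s6=0
t4.Δ3 s0=0 clk=1 s5=0 s7=1 s3=0 s2=1 s6=0
t4.Δ4 s0=0 clk=1 s5=0 s7=1 s3=0 s2=0 s6=0
t5.Δ0 s0=0 clk=1 s5=0 s7=1 s3=0 s2=0 s6=0
t5.Δ1 s0=0 clk=0 s5=0 s7=1 s3=0 s2=0 s6=0
t6.Δ0 s0=0 clk=0 s5=0 s7=1 s3=0 s2=0 s6=0
t6.Δ1 s0=0 clk=1 s5=0 s7=1 s3=0 s2=0 s6=0
t6.Δ2 s0=0 clk=1 s5=0 s7=0 s3=0 s2=0 s6=0
t6.Δ3 s0=1 clk=1 s5=0 s7=0 s3=0 s2=0 s6=0
t6.Δ4 s0=1 clk=1 s5=0 s7=0 s3=0 s2=1 s6=0
t7.Δ0 s0=1 clk=1 s5=0 s7=0 s3=0 s2=1 s6=0
t7.Δ1 s0=1 clk=0 s5=0 s7=0 s3=0 s2=1 s6=0
t8.Δ0 s0=1 clk=0 s5=0 s7=0 s3=0 s2=1 s6=0
t8.Δ1 s0=1 clk=1 s5=0 s7=0 s3=0 s2=1 s6=0
t8.Δ2 s0=1 clk=1 s5=0 s7=1 s3=0 s2=1 s6=0
t8.Δ3 s0=0 clk=1 s5=0 s7=1 s3=0 s2=1 s6=0
t8.Δ4 s0=0 clk=1 s5=0 s7=1 s3=0 s2=0 s6=0
t9.Δ0 s0=0 clk=1 s5=0 s7=1 s3=0 s2=0 s6=0
t9.Δ1 s0=0 clk=0 s5=0 s7=1 s3=0 s2=0 s6=0
t10.Δ0 s0=0 clk=0 s5=0 s7=1 s3=0 s2=0 s6=0
t10.Δ1 s0=0 clk=1 s5=0 s7=1 s3=0 s2=0 s6=0
t10.Δ2 s0=0 clk=1 s5=0 s7=0 s3=0 s2=0 s6=0
t10.Δ3 s0=1 clk=1 s5=0 s7=0 s3=0 s2=0 s6=0
t10.Δ4 s0=1 clk=1 s5=0 s7=0 s3=0 s2=1 s6=0
t11.Δ0 s0=1 clk=1 s5=0 s7=0 s3=0 s2=1 s6=0
t11.Δ1 s0=1 clk=0 s5=0 s7=0 s3=0 s2=1 s6=0
t12.Δ0 s0=1 clk=0 s5=0 s7=0 s3=0 s2=1 s6=0
t12.Δ1 s0=1 clk=1 s5=0 s7=0 s3=0 s2=1 s6=0
t12.Δ2 s0=1 clk=1 s5=0 s7=1 s3=0 s2=1 s6=0
t12.Δ3 s0=0 clk=1 s5=0 s7=1 s3=0 s2=1 s6=0
t12.Δ4 s0=0 clk=1 s5=0 s7=1 s3=0 s2=0 s6=0
t13.Δ0 s0=0 clk=1 s5=0 s7=1 s3=0 s2=0 s6=0
t13.Δ1 s0=0 clk=0 s5=0 s7=1 s3=0 s2=0 s6=0
t14.Δ0 s0=0 clk=0 s5=0 s7=1 s3=0 s2=0 s6=0
t14.Δ1 s0=0 clk=1 s5=0 s7=1 s3=0 s2=0 s6=0
t14.Δ2 s0=0 clk=1 s5=0 s7=0 s3=0 s2=0 s6=0
t14.Δ3 s0=1 clk=1 s5=0 s7=0 s3=0 s2=0 s6=0
t14.Δ4 s0=1 clk=1 s5=0 s7=0 s3=0 s2=1 s6=0
t15.Δ0 s0=1 clk=1 s5=0 s7=0 s3=0 s2=1 s6=0
t15.Δ1 s0=1 clk=0 s5=0 s7=0 s3=0 s2=1 s6=0

0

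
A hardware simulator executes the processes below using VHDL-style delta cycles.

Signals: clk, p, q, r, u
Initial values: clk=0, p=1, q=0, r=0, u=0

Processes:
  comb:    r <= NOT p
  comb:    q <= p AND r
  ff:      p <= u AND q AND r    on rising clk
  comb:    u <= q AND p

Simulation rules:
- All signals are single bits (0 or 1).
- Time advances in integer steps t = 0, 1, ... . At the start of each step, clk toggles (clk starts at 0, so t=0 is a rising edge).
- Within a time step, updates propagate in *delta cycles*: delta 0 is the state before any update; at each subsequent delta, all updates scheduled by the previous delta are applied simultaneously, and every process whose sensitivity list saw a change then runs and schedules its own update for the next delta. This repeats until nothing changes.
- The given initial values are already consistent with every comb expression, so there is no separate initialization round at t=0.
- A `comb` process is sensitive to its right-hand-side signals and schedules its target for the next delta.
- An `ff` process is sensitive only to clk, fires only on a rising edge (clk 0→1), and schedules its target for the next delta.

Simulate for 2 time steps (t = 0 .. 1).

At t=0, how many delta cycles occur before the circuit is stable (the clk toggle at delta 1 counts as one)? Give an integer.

3

t0.Δ0 q=0 r=0 p=1 u=0 clk=0
t0.Δ1 q=0 r=0 p=1 u=0 clk=1
t0.Δ2 q=0 r=0 p=0 u=0 clk=1
t0.Δ3 q=0 r=1 p=0 u=0 clk=1
t1.Δ0 q=0 r=1 p=0 u=0 clk=1
t1.Δ1 q=0 r=1 p=0 u=0 clk=0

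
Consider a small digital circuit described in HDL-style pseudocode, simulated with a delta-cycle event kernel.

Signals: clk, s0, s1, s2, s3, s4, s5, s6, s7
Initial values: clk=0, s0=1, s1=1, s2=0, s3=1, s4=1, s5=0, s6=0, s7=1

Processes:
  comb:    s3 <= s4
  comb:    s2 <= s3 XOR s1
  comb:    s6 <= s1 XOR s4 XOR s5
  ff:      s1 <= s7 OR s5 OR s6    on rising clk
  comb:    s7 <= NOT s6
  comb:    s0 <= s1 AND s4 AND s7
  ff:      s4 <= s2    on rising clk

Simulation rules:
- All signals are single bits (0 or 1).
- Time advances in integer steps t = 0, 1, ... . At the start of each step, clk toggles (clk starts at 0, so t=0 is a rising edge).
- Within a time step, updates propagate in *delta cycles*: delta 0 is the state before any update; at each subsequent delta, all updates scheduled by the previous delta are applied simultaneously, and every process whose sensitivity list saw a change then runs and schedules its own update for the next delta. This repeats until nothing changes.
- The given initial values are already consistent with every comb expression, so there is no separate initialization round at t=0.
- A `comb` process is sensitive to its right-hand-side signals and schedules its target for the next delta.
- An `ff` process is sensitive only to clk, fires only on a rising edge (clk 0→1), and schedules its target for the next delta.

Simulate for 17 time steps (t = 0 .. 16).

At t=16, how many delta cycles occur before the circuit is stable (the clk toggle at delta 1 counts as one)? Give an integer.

4

t=0 Δ0: s5=0 s4=1 s1=1 s0=1 s7=1 s3=1 s6=0 s2=0 clk=0
  Δ1: clk:0→1
  Δ2: s4:1→0
  Δ3: s0:1→0, s3:1→0, s6:0→1
  Δ4: s7:1→0, s2:0→1
  (4Δ to stable)
t=1 Δ0: s5=0 s4=0 s1=1 s0=0 s7=0 s3=0 s6=1 s2=1 clk=1
  Δ1: clk:1→0
  (1Δ to stable)
t=2 Δ0: s5=0 s4=0 s1=1 s0=0 s7=0 s3=0 s6=1 s2=1 clk=0
  Δ1: clk:0→1
  Δ2: s4:0→1
  Δ3: s3:0→1, s6:1→0
  Δ4: s7:0→1, s2:1→0
  Δ5: s0:0→1
  (5Δ to stable)
t=3 Δ0: s5=0 s4=1 s1=1 s0=1 s7=1 s3=1 s6=0 s2=0 clk=1
  Δ1: clk:1→0
  (1Δ to stable)
t=4 Δ0: s5=0 s4=1 s1=1 s0=1 s7=1 s3=1 s6=0 s2=0 clk=0
  Δ1: clk:0→1
  Δ2: s4:1→0
  Δ3: s0:1→0, s3:1→0, s6:0→1
  Δ4: s7:1→0, s2:0→1
  (4Δ to stable)
t=5 Δ0: s5=0 s4=0 s1=1 s0=0 s7=0 s3=0 s6=1 s2=1 clk=1
  Δ1: clk:1→0
  (1Δ to stable)
t=6 Δ0: s5=0 s4=0 s1=1 s0=0 s7=0 s3=0 s6=1 s2=1 clk=0
  Δ1: clk:0→1
  Δ2: s4:0→1
  Δ3: s3:0→1, s6:1→0
  Δ4: s7:0→1, s2:1→0
  Δ5: s0:0→1
  (5Δ to stable)
t=7 Δ0: s5=0 s4=1 s1=1 s0=1 s7=1 s3=1 s6=0 s2=0 clk=1
  Δ1: clk:1→0
  (1Δ to stable)
t=8 Δ0: s5=0 s4=1 s1=1 s0=1 s7=1 s3=1 s6=0 s2=0 clk=0
  Δ1: clk:0→1
  Δ2: s4:1→0
  Δ3: s0:1→0, s3:1→0, s6:0→1
  Δ4: s7:1→0, s2:0→1
  (4Δ to stable)
t=9 Δ0: s5=0 s4=0 s1=1 s0=0 s7=0 s3=0 s6=1 s2=1 clk=1
  Δ1: clk:1→0
  (1Δ to stable)
t=10 Δ0: s5=0 s4=0 s1=1 s0=0 s7=0 s3=0 s6=1 s2=1 clk=0
  Δ1: clk:0→1
  Δ2: s4:0→1
  Δ3: s3:0→1, s6:1→0
  Δ4: s7:0→1, s2:1→0
  Δ5: s0:0→1
  (5Δ to stable)
t=11 Δ0: s5=0 s4=1 s1=1 s0=1 s7=1 s3=1 s6=0 s2=0 clk=1
  Δ1: clk:1→0
  (1Δ to stable)
t=12 Δ0: s5=0 s4=1 s1=1 s0=1 s7=1 s3=1 s6=0 s2=0 clk=0
  Δ1: clk:0→1
  Δ2: s4:1→0
  Δ3: s0:1→0, s3:1→0, s6:0→1
  Δ4: s7:1→0, s2:0→1
  (4Δ to stable)
t=13 Δ0: s5=0 s4=0 s1=1 s0=0 s7=0 s3=0 s6=1 s2=1 clk=1
  Δ1: clk:1→0
  (1Δ to stable)
t=14 Δ0: s5=0 s4=0 s1=1 s0=0 s7=0 s3=0 s6=1 s2=1 clk=0
  Δ1: clk:0→1
  Δ2: s4:0→1
  Δ3: s3:0→1, s6:1→0
  Δ4: s7:0→1, s2:1→0
  Δ5: s0:0→1
  (5Δ to stable)
t=15 Δ0: s5=0 s4=1 s1=1 s0=1 s7=1 s3=1 s6=0 s2=0 clk=1
  Δ1: clk:1→0
  (1Δ to stable)
t=16 Δ0: s5=0 s4=1 s1=1 s0=1 s7=1 s3=1 s6=0 s2=0 clk=0
  Δ1: clk:0→1
  Δ2: s4:1→0
  Δ3: s0:1→0, s3:1→0, s6:0→1
  Δ4: s7:1→0, s2:0→1
  (4Δ to stable)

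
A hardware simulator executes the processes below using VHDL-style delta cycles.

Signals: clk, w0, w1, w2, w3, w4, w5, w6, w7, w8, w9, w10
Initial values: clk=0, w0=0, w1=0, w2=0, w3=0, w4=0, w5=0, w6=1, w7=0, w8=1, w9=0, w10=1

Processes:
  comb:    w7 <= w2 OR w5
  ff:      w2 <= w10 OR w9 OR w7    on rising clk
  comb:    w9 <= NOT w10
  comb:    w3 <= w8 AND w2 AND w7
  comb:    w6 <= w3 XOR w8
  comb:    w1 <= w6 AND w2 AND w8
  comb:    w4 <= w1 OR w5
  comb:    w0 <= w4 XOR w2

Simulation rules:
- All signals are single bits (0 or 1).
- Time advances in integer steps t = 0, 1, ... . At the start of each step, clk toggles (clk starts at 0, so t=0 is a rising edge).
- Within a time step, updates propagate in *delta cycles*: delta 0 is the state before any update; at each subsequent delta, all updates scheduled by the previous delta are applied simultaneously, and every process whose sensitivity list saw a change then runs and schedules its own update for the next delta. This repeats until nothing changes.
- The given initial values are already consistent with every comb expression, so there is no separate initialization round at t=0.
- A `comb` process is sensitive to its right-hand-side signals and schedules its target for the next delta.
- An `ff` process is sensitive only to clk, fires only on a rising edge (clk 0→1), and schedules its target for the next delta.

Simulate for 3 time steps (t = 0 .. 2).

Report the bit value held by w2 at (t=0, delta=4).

1

t0.Δ0 w7=0 w6=1 w9=0 w4=0 w3=0 w10=1 w2=0 w0=0 w1=0 clk=0 w5=0 w8=1
t0.Δ1 w7=0 w6=1 w9=0 w4=0 w3=0 w10=1 w2=0 w0=0 w1=0 clk=1 w5=0 w8=1
t0.Δ2 w7=0 w6=1 w9=0 w4=0 w3=0 w10=1 w2=1 w0=0 w1=0 clk=1 w5=0 w8=1
t0.Δ3 w7=1 w6=1 w9=0 w4=0 w3=0 w10=1 w2=1 w0=1 w1=1 clk=1 w5=0 w8=1
t0.Δ4 w7=1 w6=1 w9=0 w4=1 w3=1 w10=1 w2=1 w0=1 w1=1 clk=1 w5=0 w8=1
t0.Δ5 w7=1 w6=0 w9=0 w4=1 w3=1 w10=1 w2=1 w0=0 w1=1 clk=1 w5=0 w8=1
t0.Δ6 w7=1 w6=0 w9=0 w4=1 w3=1 w10=1 w2=1 w0=0 w1=0 clk=1 w5=0 w8=1
t0.Δ7 w7=1 w6=0 w9=0 w4=0 w3=1 w10=1 w2=1 w0=0 w1=0 clk=1 w5=0 w8=1
t0.Δ8 w7=1 w6=0 w9=0 w4=0 w3=1 w10=1 w2=1 w0=1 w1=0 clk=1 w5=0 w8=1
t1.Δ0 w7=1 w6=0 w9=0 w4=0 w3=1 w10=1 w2=1 w0=1 w1=0 clk=1 w5=0 w8=1
t1.Δ1 w7=1 w6=0 w9=0 w4=0 w3=1 w10=1 w2=1 w0=1 w1=0 clk=0 w5=0 w8=1
t2.Δ0 w7=1 w6=0 w9=0 w4=0 w3=1 w10=1 w2=1 w0=1 w1=0 clk=0 w5=0 w8=1
t2.Δ1 w7=1 w6=0 w9=0 w4=0 w3=1 w10=1 w2=1 w0=1 w1=0 clk=1 w5=0 w8=1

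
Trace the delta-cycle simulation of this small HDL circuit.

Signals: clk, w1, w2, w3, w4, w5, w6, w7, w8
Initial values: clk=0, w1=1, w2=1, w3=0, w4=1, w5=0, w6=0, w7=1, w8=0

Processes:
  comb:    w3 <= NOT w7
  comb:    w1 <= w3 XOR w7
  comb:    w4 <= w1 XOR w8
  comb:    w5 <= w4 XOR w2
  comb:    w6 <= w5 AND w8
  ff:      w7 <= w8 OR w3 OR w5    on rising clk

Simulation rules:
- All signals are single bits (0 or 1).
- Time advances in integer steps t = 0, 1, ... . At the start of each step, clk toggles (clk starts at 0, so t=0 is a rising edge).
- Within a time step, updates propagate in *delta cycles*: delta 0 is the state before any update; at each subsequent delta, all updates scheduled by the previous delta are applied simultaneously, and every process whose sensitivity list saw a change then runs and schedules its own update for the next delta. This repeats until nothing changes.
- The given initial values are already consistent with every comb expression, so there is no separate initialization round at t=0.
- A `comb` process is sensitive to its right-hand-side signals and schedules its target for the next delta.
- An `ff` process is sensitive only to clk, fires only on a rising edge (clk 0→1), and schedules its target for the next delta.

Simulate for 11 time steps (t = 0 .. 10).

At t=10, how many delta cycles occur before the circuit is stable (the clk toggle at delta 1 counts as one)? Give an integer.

t0.Δ0 w7=1 w1=1 w8=0 w2=1 w4=1 w6=0 clk=0 w3=0 w5=0
t0.Δ1 w7=1 w1=1 w8=0 w2=1 w4=1 w6=0 clk=1 w3=0 w5=0
t0.Δ2 w7=0 w1=1 w8=0 w2=1 w4=1 w6=0 clk=1 w3=0 w5=0
t0.Δ3 w7=0 w1=0 w8=0 w2=1 w4=1 w6=0 clk=1 w3=1 w5=0
t0.Δ4 w7=0 w1=1 w8=0 w2=1 w4=0 w6=0 clk=1 w3=1 w5=0
t0.Δ5 w7=0 w1=1 w8=0 w2=1 w4=1 w6=0 clk=1 w3=1 w5=1
t0.Δ6 w7=0 w1=1 w8=0 w2=1 w4=1 w6=0 clk=1 w3=1 w5=0
t1.Δ0 w7=0 w1=1 w8=0 w2=1 w4=1 w6=0 clk=1 w3=1 w5=0
t1.Δ1 w7=0 w1=1 w8=0 w2=1 w4=1 w6=0 clk=0 w3=1 w5=0
t2.Δ0 w7=0 w1=1 w8=0 w2=1 w4=1 w6=0 clk=0 w3=1 w5=0
t2.Δ1 w7=0 w1=1 w8=0 w2=1 w4=1 w6=0 clk=1 w3=1 w5=0
t2.Δ2 w7=1 w1=1 w8=0 w2=1 w4=1 w6=0 clk=1 w3=1 w5=0
t2.Δ3 w7=1 w1=0 w8=0 w2=1 w4=1 w6=0 clk=1 w3=0 w5=0
t2.Δ4 w7=1 w1=1 w8=0 w2=1 w4=0 w6=0 clk=1 w3=0 w5=0
t2.Δ5 w7=1 w1=1 w8=0 w2=1 w4=1 w6=0 clk=1 w3=0 w5=1
t2.Δ6 w7=1 w1=1 w8=0 w2=1 w4=1 w6=0 clk=1 w3=0 w5=0
t3.Δ0 w7=1 w1=1 w8=0 w2=1 w4=1 w6=0 clk=1 w3=0 w5=0
t3.Δ1 w7=1 w1=1 w8=0 w2=1 w4=1 w6=0 clk=0 w3=0 w5=0
t4.Δ0 w7=1 w1=1 w8=0 w2=1 w4=1 w6=0 clk=0 w3=0 w5=0
t4.Δ1 w7=1 w1=1 w8=0 w2=1 w4=1 w6=0 clk=1 w3=0 w5=0
t4.Δ2 w7=0 w1=1 w8=0 w2=1 w4=1 w6=0 clk=1 w3=0 w5=0
t4.Δ3 w7=0 w1=0 w8=0 w2=1 w4=1 w6=0 clk=1 w3=1 w5=0
t4.Δ4 w7=0 w1=1 w8=0 w2=1 w4=0 w6=0 clk=1 w3=1 w5=0
t4.Δ5 w7=0 w1=1 w8=0 w2=1 w4=1 w6=0 clk=1 w3=1 w5=1
t4.Δ6 w7=0 w1=1 w8=0 w2=1 w4=1 w6=0 clk=1 w3=1 w5=0
t5.Δ0 w7=0 w1=1 w8=0 w2=1 w4=1 w6=0 clk=1 w3=1 w5=0
t5.Δ1 w7=0 w1=1 w8=0 w2=1 w4=1 w6=0 clk=0 w3=1 w5=0
t6.Δ0 w7=0 w1=1 w8=0 w2=1 w4=1 w6=0 clk=0 w3=1 w5=0
t6.Δ1 w7=0 w1=1 w8=0 w2=1 w4=1 w6=0 clk=1 w3=1 w5=0
t6.Δ2 w7=1 w1=1 w8=0 w2=1 w4=1 w6=0 clk=1 w3=1 w5=0
t6.Δ3 w7=1 w1=0 w8=0 w2=1 w4=1 w6=0 clk=1 w3=0 w5=0
t6.Δ4 w7=1 w1=1 w8=0 w2=1 w4=0 w6=0 clk=1 w3=0 w5=0
t6.Δ5 w7=1 w1=1 w8=0 w2=1 w4=1 w6=0 clk=1 w3=0 w5=1
t6.Δ6 w7=1 w1=1 w8=0 w2=1 w4=1 w6=0 clk=1 w3=0 w5=0
t7.Δ0 w7=1 w1=1 w8=0 w2=1 w4=1 w6=0 clk=1 w3=0 w5=0
t7.Δ1 w7=1 w1=1 w8=0 w2=1 w4=1 w6=0 clk=0 w3=0 w5=0
t8.Δ0 w7=1 w1=1 w8=0 w2=1 w4=1 w6=0 clk=0 w3=0 w5=0
t8.Δ1 w7=1 w1=1 w8=0 w2=1 w4=1 w6=0 clk=1 w3=0 w5=0
t8.Δ2 w7=0 w1=1 w8=0 w2=1 w4=1 w6=0 clk=1 w3=0 w5=0
t8.Δ3 w7=0 w1=0 w8=0 w2=1 w4=1 w6=0 clk=1 w3=1 w5=0
t8.Δ4 w7=0 w1=1 w8=0 w2=1 w4=0 w6=0 clk=1 w3=1 w5=0
t8.Δ5 w7=0 w1=1 w8=0 w2=1 w4=1 w6=0 clk=1 w3=1 w5=1
t8.Δ6 w7=0 w1=1 w8=0 w2=1 w4=1 w6=0 clk=1 w3=1 w5=0
t9.Δ0 w7=0 w1=1 w8=0 w2=1 w4=1 w6=0 clk=1 w3=1 w5=0
t9.Δ1 w7=0 w1=1 w8=0 w2=1 w4=1 w6=0 clk=0 w3=1 w5=0
t10.Δ0 w7=0 w1=1 w8=0 w2=1 w4=1 w6=0 clk=0 w3=1 w5=0
t10.Δ1 w7=0 w1=1 w8=0 w2=1 w4=1 w6=0 clk=1 w3=1 w5=0
t10.Δ2 w7=1 w1=1 w8=0 w2=1 w4=1 w6=0 clk=1 w3=1 w5=0
t10.Δ3 w7=1 w1=0 w8=0 w2=1 w4=1 w6=0 clk=1 w3=0 w5=0
t10.Δ4 w7=1 w1=1 w8=0 w2=1 w4=0 w6=0 clk=1 w3=0 w5=0
t10.Δ5 w7=1 w1=1 w8=0 w2=1 w4=1 w6=0 clk=1 w3=0 w5=1
t10.Δ6 w7=1 w1=1 w8=0 w2=1 w4=1 w6=0 clk=1 w3=0 w5=0

6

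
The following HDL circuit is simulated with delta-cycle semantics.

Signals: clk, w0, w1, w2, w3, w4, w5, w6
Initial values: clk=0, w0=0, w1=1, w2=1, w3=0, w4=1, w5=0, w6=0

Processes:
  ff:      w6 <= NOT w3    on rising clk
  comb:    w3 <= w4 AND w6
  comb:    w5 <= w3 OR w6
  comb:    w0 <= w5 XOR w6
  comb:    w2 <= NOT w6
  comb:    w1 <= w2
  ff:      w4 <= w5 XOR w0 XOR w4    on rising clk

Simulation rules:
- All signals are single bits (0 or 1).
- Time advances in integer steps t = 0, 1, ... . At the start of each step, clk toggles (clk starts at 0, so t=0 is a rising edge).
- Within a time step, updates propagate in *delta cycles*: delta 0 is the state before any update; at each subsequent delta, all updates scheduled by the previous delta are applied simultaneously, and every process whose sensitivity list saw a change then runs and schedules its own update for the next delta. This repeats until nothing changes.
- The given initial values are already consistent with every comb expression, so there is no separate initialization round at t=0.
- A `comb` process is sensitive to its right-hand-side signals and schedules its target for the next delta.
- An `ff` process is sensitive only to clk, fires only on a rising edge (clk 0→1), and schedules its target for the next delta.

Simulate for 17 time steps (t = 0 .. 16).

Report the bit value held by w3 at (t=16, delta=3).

[bits: w6,clk,w1,w5,w0,w3,w2,w4]
t=0: Δ0=00100011 Δ1=01100011 Δ2=11100011 Δ3=11111101 Δ4=11010101 | 4Δ
t=1: Δ0=11010101 Δ1=10010101 | 1Δ
t=2: Δ0=10010101 Δ1=11010101 Δ2=01010100 Δ3=01011010 Δ4=01101010 Δ5=01100010 | 5Δ
t=3: Δ0=01100010 Δ1=00100010 | 1Δ
t=4: Δ0=00100010 Δ1=01100010 Δ2=11100010 Δ3=11111000 Δ4=11010000 | 4Δ
t=5: Δ0=11010000 Δ1=10010000 | 1Δ
t=6: Δ0=10010000 Δ1=11010000 Δ2=11010001 Δ3=11010101 | 3Δ
t=7: Δ0=11010101 Δ1=10010101 | 1Δ
t=8: Δ0=10010101 Δ1=11010101 Δ2=01010100 Δ3=01011010 Δ4=01101010 Δ5=01100010 | 5Δ
t=9: Δ0=01100010 Δ1=00100010 | 1Δ
t=10: Δ0=00100010 Δ1=01100010 Δ2=11100010 Δ3=11111000 Δ4=11010000 | 4Δ
t=11: Δ0=11010000 Δ1=10010000 | 1Δ
t=12: Δ0=10010000 Δ1=11010000 Δ2=11010001 Δ3=11010101 | 3Δ
t=13: Δ0=11010101 Δ1=10010101 | 1Δ
t=14: Δ0=10010101 Δ1=11010101 Δ2=01010100 Δ3=01011010 Δ4=01101010 Δ5=01100010 | 5Δ
t=15: Δ0=01100010 Δ1=00100010 | 1Δ
t=16: Δ0=00100010 Δ1=01100010 Δ2=11100010 Δ3=11111000 Δ4=11010000 | 4Δ

0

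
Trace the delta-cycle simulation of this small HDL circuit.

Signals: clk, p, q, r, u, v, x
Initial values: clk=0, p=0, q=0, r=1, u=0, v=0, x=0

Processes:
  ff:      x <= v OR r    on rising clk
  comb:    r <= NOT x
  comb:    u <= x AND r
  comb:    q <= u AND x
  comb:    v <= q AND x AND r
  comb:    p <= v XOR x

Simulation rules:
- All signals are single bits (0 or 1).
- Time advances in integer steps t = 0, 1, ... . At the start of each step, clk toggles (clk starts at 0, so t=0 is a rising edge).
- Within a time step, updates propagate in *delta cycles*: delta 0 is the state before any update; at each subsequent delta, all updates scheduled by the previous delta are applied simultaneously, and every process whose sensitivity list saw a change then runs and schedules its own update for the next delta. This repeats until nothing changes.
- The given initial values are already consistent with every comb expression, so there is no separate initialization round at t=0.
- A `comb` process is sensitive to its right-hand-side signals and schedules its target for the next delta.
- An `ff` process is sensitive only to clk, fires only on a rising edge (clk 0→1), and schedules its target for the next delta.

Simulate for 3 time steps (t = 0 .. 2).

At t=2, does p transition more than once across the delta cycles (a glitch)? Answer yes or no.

[bits: q,u,v,clk,x,p,r]
t=0: Δ0=0000001 Δ1=0001001 Δ2=0001101 Δ3=0101110 Δ4=1001110 Δ5=0001110 | 5Δ
t=1: Δ0=0001110 Δ1=0000110 | 1Δ
t=2: Δ0=0000110 Δ1=0001110 Δ2=0001010 Δ3=0001001 | 3Δ

no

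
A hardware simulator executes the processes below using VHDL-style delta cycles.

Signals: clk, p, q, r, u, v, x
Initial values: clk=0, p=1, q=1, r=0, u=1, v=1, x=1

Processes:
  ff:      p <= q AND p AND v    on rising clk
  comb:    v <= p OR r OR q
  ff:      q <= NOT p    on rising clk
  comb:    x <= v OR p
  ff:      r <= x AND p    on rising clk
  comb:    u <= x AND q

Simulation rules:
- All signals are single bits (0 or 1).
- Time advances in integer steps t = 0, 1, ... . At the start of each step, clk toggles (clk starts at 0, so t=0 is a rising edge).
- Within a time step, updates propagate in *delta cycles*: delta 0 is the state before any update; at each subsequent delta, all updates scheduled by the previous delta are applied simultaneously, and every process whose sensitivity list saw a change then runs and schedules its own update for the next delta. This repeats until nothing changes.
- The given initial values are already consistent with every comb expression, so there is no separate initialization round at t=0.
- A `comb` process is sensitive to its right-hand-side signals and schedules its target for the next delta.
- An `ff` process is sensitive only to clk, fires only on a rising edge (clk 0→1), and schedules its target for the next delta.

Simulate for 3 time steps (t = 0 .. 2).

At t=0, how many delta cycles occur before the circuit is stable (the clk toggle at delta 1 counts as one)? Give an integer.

[bits: q,x,clk,p,r,u,v]
t=0: Δ0=1101011 Δ1=1111011 Δ2=0111111 Δ3=0111101 | 3Δ
t=1: Δ0=0111101 Δ1=0101101 | 1Δ
t=2: Δ0=0101101 Δ1=0111101 Δ2=0110101 | 2Δ

3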